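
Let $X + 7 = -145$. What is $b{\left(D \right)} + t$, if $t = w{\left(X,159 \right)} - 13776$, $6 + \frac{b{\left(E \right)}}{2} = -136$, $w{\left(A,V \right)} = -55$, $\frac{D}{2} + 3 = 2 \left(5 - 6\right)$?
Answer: $-14115$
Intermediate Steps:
$X = -152$ ($X = -7 - 145 = -152$)
$D = -10$ ($D = -6 + 2 \cdot 2 \left(5 - 6\right) = -6 + 2 \cdot 2 \left(-1\right) = -6 + 2 \left(-2\right) = -6 - 4 = -10$)
$b{\left(E \right)} = -284$ ($b{\left(E \right)} = -12 + 2 \left(-136\right) = -12 - 272 = -284$)
$t = -13831$ ($t = -55 - 13776 = -13831$)
$b{\left(D \right)} + t = -284 - 13831 = -14115$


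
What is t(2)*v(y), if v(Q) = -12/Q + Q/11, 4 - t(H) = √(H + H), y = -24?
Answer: -37/11 ≈ -3.3636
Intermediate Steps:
t(H) = 4 - √2*√H (t(H) = 4 - √(H + H) = 4 - √(2*H) = 4 - √2*√H)
v(Q) = -12/Q + Q/11 (v(Q) = -12/Q + Q*(1/11) = -12/Q + Q/11)
t(2)*v(y) = (4 - √2*√2)*(-12/(-24) + (1/11)*(-24)) = (4 - 2)*(-12*(-1/24) - 24/11) = 2*(½ - 24/11) = 2*(-37/22) = -37/11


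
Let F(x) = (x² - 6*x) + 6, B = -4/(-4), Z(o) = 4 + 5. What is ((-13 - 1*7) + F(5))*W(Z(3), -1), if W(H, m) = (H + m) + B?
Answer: -171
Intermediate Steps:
Z(o) = 9
B = 1 (B = -4*(-¼) = 1)
W(H, m) = 1 + H + m (W(H, m) = (H + m) + 1 = 1 + H + m)
F(x) = 6 + x² - 6*x
((-13 - 1*7) + F(5))*W(Z(3), -1) = ((-13 - 1*7) + (6 + 5² - 6*5))*(1 + 9 - 1) = ((-13 - 7) + (6 + 25 - 30))*9 = (-20 + 1)*9 = -19*9 = -171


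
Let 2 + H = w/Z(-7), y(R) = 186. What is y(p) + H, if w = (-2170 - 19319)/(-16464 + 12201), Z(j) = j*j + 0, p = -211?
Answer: 442031/2401 ≈ 184.10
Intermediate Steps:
Z(j) = j² (Z(j) = j² + 0 = j²)
w = 247/49 (w = -21489/(-4263) = -21489*(-1/4263) = 247/49 ≈ 5.0408)
H = -4555/2401 (H = -2 + 247/(49*((-7)²)) = -2 + (247/49)/49 = -2 + (247/49)*(1/49) = -2 + 247/2401 = -4555/2401 ≈ -1.8971)
y(p) + H = 186 - 4555/2401 = 442031/2401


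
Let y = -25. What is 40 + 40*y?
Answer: -960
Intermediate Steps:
40 + 40*y = 40 + 40*(-25) = 40 - 1000 = -960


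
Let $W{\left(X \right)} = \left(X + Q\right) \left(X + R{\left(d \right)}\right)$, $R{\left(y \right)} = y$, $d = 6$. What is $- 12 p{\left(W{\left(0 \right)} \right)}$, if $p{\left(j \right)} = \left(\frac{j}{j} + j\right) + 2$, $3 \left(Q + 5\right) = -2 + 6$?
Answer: $228$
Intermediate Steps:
$Q = - \frac{11}{3}$ ($Q = -5 + \frac{-2 + 6}{3} = -5 + \frac{1}{3} \cdot 4 = -5 + \frac{4}{3} = - \frac{11}{3} \approx -3.6667$)
$W{\left(X \right)} = \left(6 + X\right) \left(- \frac{11}{3} + X\right)$ ($W{\left(X \right)} = \left(X - \frac{11}{3}\right) \left(X + 6\right) = \left(- \frac{11}{3} + X\right) \left(6 + X\right) = \left(6 + X\right) \left(- \frac{11}{3} + X\right)$)
$p{\left(j \right)} = 3 + j$ ($p{\left(j \right)} = \left(1 + j\right) + 2 = 3 + j$)
$- 12 p{\left(W{\left(0 \right)} \right)} = - 12 \left(3 + \left(-22 + 0^{2} + \frac{7}{3} \cdot 0\right)\right) = - 12 \left(3 + \left(-22 + 0 + 0\right)\right) = - 12 \left(3 - 22\right) = \left(-12\right) \left(-19\right) = 228$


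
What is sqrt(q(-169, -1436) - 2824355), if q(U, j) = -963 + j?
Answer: I*sqrt(2826754) ≈ 1681.3*I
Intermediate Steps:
sqrt(q(-169, -1436) - 2824355) = sqrt((-963 - 1436) - 2824355) = sqrt(-2399 - 2824355) = sqrt(-2826754) = I*sqrt(2826754)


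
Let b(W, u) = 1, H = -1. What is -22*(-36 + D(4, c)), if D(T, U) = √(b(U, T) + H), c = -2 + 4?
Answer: 792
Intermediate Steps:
c = 2
D(T, U) = 0 (D(T, U) = √(1 - 1) = √0 = 0)
-22*(-36 + D(4, c)) = -22*(-36 + 0) = -22*(-36) = 792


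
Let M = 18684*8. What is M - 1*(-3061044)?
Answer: 3210516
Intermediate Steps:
M = 149472
M - 1*(-3061044) = 149472 - 1*(-3061044) = 149472 + 3061044 = 3210516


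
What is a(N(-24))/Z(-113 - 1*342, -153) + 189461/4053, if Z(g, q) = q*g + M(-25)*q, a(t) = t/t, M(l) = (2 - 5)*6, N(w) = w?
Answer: 4570369054/97770519 ≈ 46.746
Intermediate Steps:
M(l) = -18 (M(l) = -3*6 = -18)
a(t) = 1
Z(g, q) = -18*q + g*q (Z(g, q) = q*g - 18*q = g*q - 18*q = -18*q + g*q)
a(N(-24))/Z(-113 - 1*342, -153) + 189461/4053 = 1/(-153*(-18 + (-113 - 1*342))) + 189461/4053 = 1/(-153*(-18 + (-113 - 342))) + 189461*(1/4053) = 1/(-153*(-18 - 455)) + 189461/4053 = 1/(-153*(-473)) + 189461/4053 = 1/72369 + 189461/4053 = 4570369054/97770519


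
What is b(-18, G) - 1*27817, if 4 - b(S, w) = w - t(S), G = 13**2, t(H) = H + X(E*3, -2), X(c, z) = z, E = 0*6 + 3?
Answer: -28002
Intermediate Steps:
E = 3 (E = 0 + 3 = 3)
t(H) = -2 + H (t(H) = H - 2 = -2 + H)
G = 169
b(S, w) = 2 + S - w (b(S, w) = 4 - (w - (-2 + S)) = 4 - (w + (2 - S)) = 4 - (2 + w - S) = 4 + (-2 + S - w) = 2 + S - w)
b(-18, G) - 1*27817 = (2 - 18 - 1*169) - 1*27817 = (2 - 18 - 169) - 27817 = -185 - 27817 = -28002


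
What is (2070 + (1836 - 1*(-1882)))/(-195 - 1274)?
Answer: -5788/1469 ≈ -3.9401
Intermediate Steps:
(2070 + (1836 - 1*(-1882)))/(-195 - 1274) = (2070 + (1836 + 1882))/(-1469) = (2070 + 3718)*(-1/1469) = 5788*(-1/1469) = -5788/1469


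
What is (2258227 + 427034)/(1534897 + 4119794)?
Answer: 895087/1884897 ≈ 0.47487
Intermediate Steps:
(2258227 + 427034)/(1534897 + 4119794) = 2685261/5654691 = 2685261*(1/5654691) = 895087/1884897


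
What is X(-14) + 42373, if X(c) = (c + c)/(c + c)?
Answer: 42374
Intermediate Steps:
X(c) = 1 (X(c) = (2*c)/((2*c)) = (2*c)*(1/(2*c)) = 1)
X(-14) + 42373 = 1 + 42373 = 42374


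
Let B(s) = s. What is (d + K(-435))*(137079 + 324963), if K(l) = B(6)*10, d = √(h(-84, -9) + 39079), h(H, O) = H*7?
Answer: 27722520 + 462042*√38491 ≈ 1.1837e+8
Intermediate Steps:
h(H, O) = 7*H
d = √38491 (d = √(7*(-84) + 39079) = √(-588 + 39079) = √38491 ≈ 196.19)
K(l) = 60 (K(l) = 6*10 = 60)
(d + K(-435))*(137079 + 324963) = (√38491 + 60)*(137079 + 324963) = (60 + √38491)*462042 = 27722520 + 462042*√38491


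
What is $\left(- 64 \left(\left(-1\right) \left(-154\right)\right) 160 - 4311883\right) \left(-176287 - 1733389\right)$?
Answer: $11245782144868$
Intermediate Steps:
$\left(- 64 \left(\left(-1\right) \left(-154\right)\right) 160 - 4311883\right) \left(-176287 - 1733389\right) = \left(\left(-64\right) 154 \cdot 160 - 4311883\right) \left(-1909676\right) = \left(\left(-9856\right) 160 - 4311883\right) \left(-1909676\right) = \left(-1576960 - 4311883\right) \left(-1909676\right) = \left(-5888843\right) \left(-1909676\right) = 11245782144868$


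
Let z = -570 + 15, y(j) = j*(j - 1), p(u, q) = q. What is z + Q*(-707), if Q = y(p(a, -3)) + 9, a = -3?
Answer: -15402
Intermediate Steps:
y(j) = j*(-1 + j)
z = -555
Q = 21 (Q = -3*(-1 - 3) + 9 = -3*(-4) + 9 = 12 + 9 = 21)
z + Q*(-707) = -555 + 21*(-707) = -555 - 14847 = -15402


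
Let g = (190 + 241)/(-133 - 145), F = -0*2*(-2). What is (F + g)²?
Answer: 185761/77284 ≈ 2.4036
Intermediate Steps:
F = 0 (F = -4*0*(-2) = 0*(-2) = 0)
g = -431/278 (g = 431/(-278) = 431*(-1/278) = -431/278 ≈ -1.5504)
(F + g)² = (0 - 431/278)² = (-431/278)² = 185761/77284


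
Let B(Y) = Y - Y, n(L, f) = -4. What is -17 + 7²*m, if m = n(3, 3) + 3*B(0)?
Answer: -213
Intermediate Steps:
B(Y) = 0
m = -4 (m = -4 + 3*0 = -4 + 0 = -4)
-17 + 7²*m = -17 + 7²*(-4) = -17 + 49*(-4) = -17 - 196 = -213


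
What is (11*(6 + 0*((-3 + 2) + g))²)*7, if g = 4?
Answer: 2772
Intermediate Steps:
(11*(6 + 0*((-3 + 2) + g))²)*7 = (11*(6 + 0*((-3 + 2) + 4))²)*7 = (11*(6 + 0*(-1 + 4))²)*7 = (11*(6 + 0*3)²)*7 = (11*(6 + 0)²)*7 = (11*6²)*7 = (11*36)*7 = 396*7 = 2772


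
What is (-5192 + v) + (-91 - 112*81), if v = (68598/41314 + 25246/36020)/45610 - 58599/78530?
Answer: -1912944641116103297977/133252888530498100 ≈ -14356.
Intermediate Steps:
v = -99426260803072477/133252888530498100 (v = (68598*(1/41314) + 25246*(1/36020))*(1/45610) - 58599*1/78530 = (34299/20657 + 12623/18010)*(1/45610) - 58599/78530 = (878478301/372032570)*(1/45610) - 58599/78530 = 878478301/16968405517700 - 58599/78530 = -99426260803072477/133252888530498100 ≈ -0.74615)
(-5192 + v) + (-91 - 112*81) = (-5192 - 99426260803072477/133252888530498100) + (-91 - 112*81) = -691948423511149207677/133252888530498100 + (-91 - 9072) = -691948423511149207677/133252888530498100 - 9163 = -1912944641116103297977/133252888530498100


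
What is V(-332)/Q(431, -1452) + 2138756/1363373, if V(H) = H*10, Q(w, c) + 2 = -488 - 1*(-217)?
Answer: 5110278748/372200829 ≈ 13.730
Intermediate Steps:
Q(w, c) = -273 (Q(w, c) = -2 + (-488 - 1*(-217)) = -2 + (-488 + 217) = -2 - 271 = -273)
V(H) = 10*H
V(-332)/Q(431, -1452) + 2138756/1363373 = (10*(-332))/(-273) + 2138756/1363373 = -3320*(-1/273) + 2138756*(1/1363373) = 3320/273 + 2138756/1363373 = 5110278748/372200829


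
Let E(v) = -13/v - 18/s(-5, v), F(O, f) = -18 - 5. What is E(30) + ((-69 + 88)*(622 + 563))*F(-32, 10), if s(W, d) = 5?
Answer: -15535471/30 ≈ -5.1785e+5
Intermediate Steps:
F(O, f) = -23
E(v) = -18/5 - 13/v (E(v) = -13/v - 18/5 = -18/5 - 13/v)
E(30) + ((-69 + 88)*(622 + 563))*F(-32, 10) = (-18/5 - 13/30) + ((-69 + 88)*(622 + 563))*(-23) = (-18/5 - 13*1/30) + (19*1185)*(-23) = (-18/5 - 13/30) + 22515*(-23) = -121/30 - 517845 = -15535471/30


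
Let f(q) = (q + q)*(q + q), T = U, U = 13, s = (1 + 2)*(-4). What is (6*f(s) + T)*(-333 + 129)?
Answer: -707676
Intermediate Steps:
s = -12 (s = 3*(-4) = -12)
T = 13
f(q) = 4*q² (f(q) = (2*q)*(2*q) = 4*q²)
(6*f(s) + T)*(-333 + 129) = (6*(4*(-12)²) + 13)*(-333 + 129) = (6*(4*144) + 13)*(-204) = (6*576 + 13)*(-204) = (3456 + 13)*(-204) = 3469*(-204) = -707676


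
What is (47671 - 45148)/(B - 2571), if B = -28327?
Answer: -2523/30898 ≈ -0.081656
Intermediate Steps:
(47671 - 45148)/(B - 2571) = (47671 - 45148)/(-28327 - 2571) = 2523/(-30898) = 2523*(-1/30898) = -2523/30898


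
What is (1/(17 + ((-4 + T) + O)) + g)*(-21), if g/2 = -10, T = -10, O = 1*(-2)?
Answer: 399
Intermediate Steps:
O = -2
g = -20 (g = 2*(-10) = -20)
(1/(17 + ((-4 + T) + O)) + g)*(-21) = (1/(17 + ((-4 - 10) - 2)) - 20)*(-21) = (1/(17 + (-14 - 2)) - 20)*(-21) = (1/(17 - 16) - 20)*(-21) = (1/1 - 20)*(-21) = (1 - 20)*(-21) = -19*(-21) = 399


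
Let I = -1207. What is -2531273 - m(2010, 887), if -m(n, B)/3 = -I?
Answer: -2527652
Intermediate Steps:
m(n, B) = -3621 (m(n, B) = -(-3)*(-1207) = -3*1207 = -3621)
-2531273 - m(2010, 887) = -2531273 - 1*(-3621) = -2531273 + 3621 = -2527652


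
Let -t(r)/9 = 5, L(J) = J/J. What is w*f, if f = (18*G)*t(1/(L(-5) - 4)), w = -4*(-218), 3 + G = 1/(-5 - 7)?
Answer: 2177820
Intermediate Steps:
G = -37/12 (G = -3 + 1/(-5 - 7) = -3 + 1/(-12) = -3 - 1/12 = -37/12 ≈ -3.0833)
L(J) = 1
t(r) = -45 (t(r) = -9*5 = -45)
w = 872
f = 4995/2 (f = (18*(-37/12))*(-45) = -111/2*(-45) = 4995/2 ≈ 2497.5)
w*f = 872*(4995/2) = 2177820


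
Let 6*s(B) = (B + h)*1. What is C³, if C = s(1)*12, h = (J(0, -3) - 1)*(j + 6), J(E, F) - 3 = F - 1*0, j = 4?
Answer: -5832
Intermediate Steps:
J(E, F) = 3 + F (J(E, F) = 3 + (F - 1*0) = 3 + (F + 0) = 3 + F)
h = -10 (h = ((3 - 3) - 1)*(4 + 6) = (0 - 1)*10 = -1*10 = -10)
s(B) = -5/3 + B/6 (s(B) = ((B - 10)*1)/6 = ((-10 + B)*1)/6 = (-10 + B)/6 = -5/3 + B/6)
C = -18 (C = (-5/3 + (⅙)*1)*12 = (-5/3 + ⅙)*12 = -3/2*12 = -18)
C³ = (-18)³ = -5832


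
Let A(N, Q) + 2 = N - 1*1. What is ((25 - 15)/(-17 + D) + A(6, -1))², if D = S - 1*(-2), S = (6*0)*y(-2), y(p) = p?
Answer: 49/9 ≈ 5.4444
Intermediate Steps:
S = 0 (S = (6*0)*(-2) = 0*(-2) = 0)
A(N, Q) = -3 + N (A(N, Q) = -2 + (N - 1*1) = -2 + (N - 1) = -2 + (-1 + N) = -3 + N)
D = 2 (D = 0 - 1*(-2) = 0 + 2 = 2)
((25 - 15)/(-17 + D) + A(6, -1))² = ((25 - 15)/(-17 + 2) + (-3 + 6))² = (10/(-15) + 3)² = (10*(-1/15) + 3)² = (-⅔ + 3)² = (7/3)² = 49/9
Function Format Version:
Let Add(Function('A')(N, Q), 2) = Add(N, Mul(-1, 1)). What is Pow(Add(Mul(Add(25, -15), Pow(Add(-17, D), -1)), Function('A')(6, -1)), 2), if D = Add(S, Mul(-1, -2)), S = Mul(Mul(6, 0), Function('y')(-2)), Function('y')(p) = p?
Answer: Rational(49, 9) ≈ 5.4444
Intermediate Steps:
S = 0 (S = Mul(Mul(6, 0), -2) = Mul(0, -2) = 0)
Function('A')(N, Q) = Add(-3, N) (Function('A')(N, Q) = Add(-2, Add(N, Mul(-1, 1))) = Add(-2, Add(N, -1)) = Add(-2, Add(-1, N)) = Add(-3, N))
D = 2 (D = Add(0, Mul(-1, -2)) = Add(0, 2) = 2)
Pow(Add(Mul(Add(25, -15), Pow(Add(-17, D), -1)), Function('A')(6, -1)), 2) = Pow(Add(Mul(Add(25, -15), Pow(Add(-17, 2), -1)), Add(-3, 6)), 2) = Pow(Add(Mul(10, Pow(-15, -1)), 3), 2) = Pow(Add(Mul(10, Rational(-1, 15)), 3), 2) = Pow(Add(Rational(-2, 3), 3), 2) = Pow(Rational(7, 3), 2) = Rational(49, 9)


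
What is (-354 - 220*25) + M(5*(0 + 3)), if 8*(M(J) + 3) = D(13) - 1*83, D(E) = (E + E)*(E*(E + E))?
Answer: -38151/8 ≈ -4768.9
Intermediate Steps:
D(E) = 4*E**3 (D(E) = (2*E)*(E*(2*E)) = (2*E)*(2*E**2) = 4*E**3)
M(J) = 8681/8 (M(J) = -3 + (4*13**3 - 1*83)/8 = -3 + (4*2197 - 83)/8 = -3 + (8788 - 83)/8 = -3 + (1/8)*8705 = -3 + 8705/8 = 8681/8)
(-354 - 220*25) + M(5*(0 + 3)) = (-354 - 220*25) + 8681/8 = (-354 - 5500) + 8681/8 = -5854 + 8681/8 = -38151/8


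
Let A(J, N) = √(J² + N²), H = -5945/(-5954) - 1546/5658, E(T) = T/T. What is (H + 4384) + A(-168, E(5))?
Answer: 73855724507/16843866 + 5*√1129 ≈ 4552.7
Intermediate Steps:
E(T) = 1
H = 12215963/16843866 (H = -5945*(-1/5954) - 1546*1/5658 = 5945/5954 - 773/2829 = 12215963/16843866 ≈ 0.72525)
(H + 4384) + A(-168, E(5)) = (12215963/16843866 + 4384) + √((-168)² + 1²) = 73855724507/16843866 + √(28224 + 1) = 73855724507/16843866 + √28225 = 73855724507/16843866 + 5*√1129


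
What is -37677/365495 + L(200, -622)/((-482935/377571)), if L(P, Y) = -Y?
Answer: -17170878001437/35302065565 ≈ -486.40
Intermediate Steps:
-37677/365495 + L(200, -622)/((-482935/377571)) = -37677/365495 + (-1*(-622))/((-482935/377571)) = -37677*1/365495 + 622/((-482935*1/377571)) = -37677/365495 + 622/(-482935/377571) = -37677/365495 + 622*(-377571/482935) = -37677/365495 - 234849162/482935 = -17170878001437/35302065565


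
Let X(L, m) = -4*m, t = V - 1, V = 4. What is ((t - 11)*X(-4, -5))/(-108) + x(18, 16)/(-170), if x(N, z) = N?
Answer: 3157/2295 ≈ 1.3756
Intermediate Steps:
t = 3 (t = 4 - 1 = 3)
((t - 11)*X(-4, -5))/(-108) + x(18, 16)/(-170) = ((3 - 11)*(-4*(-5)))/(-108) + 18/(-170) = -8*20*(-1/108) + 18*(-1/170) = -160*(-1/108) - 9/85 = 40/27 - 9/85 = 3157/2295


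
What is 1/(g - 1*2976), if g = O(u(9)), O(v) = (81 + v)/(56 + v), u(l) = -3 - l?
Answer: -44/130875 ≈ -0.00033620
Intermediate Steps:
O(v) = (81 + v)/(56 + v)
g = 69/44 (g = (81 + (-3 - 1*9))/(56 + (-3 - 1*9)) = (81 + (-3 - 9))/(56 + (-3 - 9)) = (81 - 12)/(56 - 12) = 69/44 ≈ 1.5682)
1/(g - 1*2976) = 1/(69/44 - 1*2976) = 1/(69/44 - 2976) = 1/(-130875/44) = -44/130875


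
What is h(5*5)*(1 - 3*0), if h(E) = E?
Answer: 25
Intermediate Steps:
h(5*5)*(1 - 3*0) = (5*5)*(1 - 3*0) = 25*(1 + 0) = 25*1 = 25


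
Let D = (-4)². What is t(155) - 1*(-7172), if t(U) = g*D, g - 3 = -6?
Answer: 7124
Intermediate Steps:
g = -3 (g = 3 - 6 = -3)
D = 16
t(U) = -48 (t(U) = -3*16 = -48)
t(155) - 1*(-7172) = -48 - 1*(-7172) = -48 + 7172 = 7124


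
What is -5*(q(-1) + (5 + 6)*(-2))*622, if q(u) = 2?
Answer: 62200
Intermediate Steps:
-5*(q(-1) + (5 + 6)*(-2))*622 = -5*(2 + (5 + 6)*(-2))*622 = -5*(2 + 11*(-2))*622 = -5*(2 - 22)*622 = -5*(-20)*622 = 100*622 = 62200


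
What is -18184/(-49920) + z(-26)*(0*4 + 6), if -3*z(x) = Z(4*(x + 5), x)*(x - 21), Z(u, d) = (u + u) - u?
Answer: -49268767/6240 ≈ -7895.6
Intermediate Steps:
Z(u, d) = u (Z(u, d) = 2*u - u = u)
z(x) = -(-21 + x)*(20 + 4*x)/3 (z(x) = -4*(x + 5)*(x - 21)/3 = -4*(5 + x)*(-21 + x)/3 = -(20 + 4*x)*(-21 + x)/3 = -(-21 + x)*(20 + 4*x)/3)
-18184/(-49920) + z(-26)*(0*4 + 6) = -18184/(-49920) + (-4*(-21 - 26)*(5 - 26)/3)*(0*4 + 6) = -18184*(-1/49920) + (-4/3*(-47)*(-21))*(0 + 6) = 2273/6240 - 1316*6 = 2273/6240 - 7896 = -49268767/6240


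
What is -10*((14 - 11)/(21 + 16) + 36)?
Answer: -13350/37 ≈ -360.81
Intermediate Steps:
-10*((14 - 11)/(21 + 16) + 36) = -10*(3/37 + 36) = -10*1335/37 = -13350/37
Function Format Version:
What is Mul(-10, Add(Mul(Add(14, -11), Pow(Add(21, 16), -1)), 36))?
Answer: Rational(-13350, 37) ≈ -360.81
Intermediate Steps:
Mul(-10, Add(Mul(Add(14, -11), Pow(Add(21, 16), -1)), 36)) = Mul(-10, Add(Mul(3, Pow(37, -1)), 36)) = Mul(-10, Add(Mul(3, Rational(1, 37)), 36)) = Mul(-10, Add(Rational(3, 37), 36)) = Mul(-10, Rational(1335, 37)) = Rational(-13350, 37)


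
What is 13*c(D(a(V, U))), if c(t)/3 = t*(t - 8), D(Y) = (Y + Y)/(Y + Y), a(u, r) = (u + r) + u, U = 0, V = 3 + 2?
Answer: -273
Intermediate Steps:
V = 5
a(u, r) = r + 2*u (a(u, r) = (r + u) + u = r + 2*u)
D(Y) = 1 (D(Y) = (2*Y)/((2*Y)) = (2*Y)*(1/(2*Y)) = 1)
c(t) = 3*t*(-8 + t) (c(t) = 3*(t*(t - 8)) = 3*(t*(-8 + t)) = 3*t*(-8 + t))
13*c(D(a(V, U))) = 13*(3*1*(-8 + 1)) = 13*(3*1*(-7)) = 13*(-21) = -273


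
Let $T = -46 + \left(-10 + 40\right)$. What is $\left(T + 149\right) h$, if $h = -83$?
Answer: $-11039$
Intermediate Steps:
$T = -16$ ($T = -46 + 30 = -16$)
$\left(T + 149\right) h = \left(-16 + 149\right) \left(-83\right) = 133 \left(-83\right) = -11039$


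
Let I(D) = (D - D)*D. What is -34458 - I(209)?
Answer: -34458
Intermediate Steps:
I(D) = 0 (I(D) = 0*D = 0)
-34458 - I(209) = -34458 - 1*0 = -34458 + 0 = -34458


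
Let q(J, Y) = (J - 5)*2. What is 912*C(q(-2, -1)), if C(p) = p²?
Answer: 178752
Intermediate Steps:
q(J, Y) = -10 + 2*J (q(J, Y) = (-5 + J)*2 = -10 + 2*J)
912*C(q(-2, -1)) = 912*(-10 + 2*(-2))² = 912*(-10 - 4)² = 912*(-14)² = 912*196 = 178752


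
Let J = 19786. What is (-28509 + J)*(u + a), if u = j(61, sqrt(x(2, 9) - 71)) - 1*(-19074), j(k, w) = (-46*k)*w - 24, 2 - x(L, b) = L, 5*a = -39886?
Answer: -482940172/5 + 24476738*I*sqrt(71) ≈ -9.6588e+7 + 2.0624e+8*I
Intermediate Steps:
a = -39886/5 (a = (1/5)*(-39886) = -39886/5 ≈ -7977.2)
x(L, b) = 2 - L
j(k, w) = -24 - 46*k*w (j(k, w) = -46*k*w - 24 = -24 - 46*k*w)
u = 19050 - 2806*I*sqrt(71) (u = (-24 - 46*61*sqrt((2 - 1*2) - 71)) - 1*(-19074) = (-24 - 46*61*sqrt((2 - 2) - 71)) + 19074 = (-24 - 46*61*sqrt(0 - 71)) + 19074 = (-24 - 46*61*sqrt(-71)) + 19074 = (-24 - 46*61*I*sqrt(71)) + 19074 = (-24 - 2806*I*sqrt(71)) + 19074 = 19050 - 2806*I*sqrt(71) ≈ 19050.0 - 23644.0*I)
(-28509 + J)*(u + a) = (-28509 + 19786)*((19050 - 2806*I*sqrt(71)) - 39886/5) = -8723*(55364/5 - 2806*I*sqrt(71)) = -482940172/5 + 24476738*I*sqrt(71)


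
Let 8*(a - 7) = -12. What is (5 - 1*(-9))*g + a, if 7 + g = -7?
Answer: -381/2 ≈ -190.50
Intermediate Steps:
a = 11/2 (a = 7 + (1/8)*(-12) = 7 - 3/2 = 11/2 ≈ 5.5000)
g = -14 (g = -7 - 7 = -14)
(5 - 1*(-9))*g + a = (5 - 1*(-9))*(-14) + 11/2 = (5 + 9)*(-14) + 11/2 = 14*(-14) + 11/2 = -196 + 11/2 = -381/2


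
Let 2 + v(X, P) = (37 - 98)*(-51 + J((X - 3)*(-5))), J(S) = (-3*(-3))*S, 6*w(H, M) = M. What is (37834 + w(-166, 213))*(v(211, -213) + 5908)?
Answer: 43926878003/2 ≈ 2.1963e+10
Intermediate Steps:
w(H, M) = M/6
J(S) = 9*S
v(X, P) = -5126 + 2745*X (v(X, P) = -2 + (37 - 98)*(-51 + 9*((X - 3)*(-5))) = -2 - 61*(-51 + 9*((-3 + X)*(-5))) = -2 - 61*(-51 + 9*(15 - 5*X)) = -2 - 61*(-51 + (135 - 45*X)) = -2 - 61*(84 - 45*X) = -2 + (-5124 + 2745*X) = -5126 + 2745*X)
(37834 + w(-166, 213))*(v(211, -213) + 5908) = (37834 + (⅙)*213)*((-5126 + 2745*211) + 5908) = (37834 + 71/2)*((-5126 + 579195) + 5908) = 75739*(574069 + 5908)/2 = (75739/2)*579977 = 43926878003/2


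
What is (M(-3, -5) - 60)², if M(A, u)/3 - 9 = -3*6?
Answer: 7569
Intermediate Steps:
M(A, u) = -27 (M(A, u) = 27 + 3*(-3*6) = 27 + 3*(-18) = 27 - 54 = -27)
(M(-3, -5) - 60)² = (-27 - 60)² = (-87)² = 7569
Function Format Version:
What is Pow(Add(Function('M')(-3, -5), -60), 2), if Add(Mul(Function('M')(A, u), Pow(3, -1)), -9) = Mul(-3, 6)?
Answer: 7569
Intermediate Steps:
Function('M')(A, u) = -27 (Function('M')(A, u) = Add(27, Mul(3, Mul(-3, 6))) = Add(27, Mul(3, -18)) = Add(27, -54) = -27)
Pow(Add(Function('M')(-3, -5), -60), 2) = Pow(Add(-27, -60), 2) = Pow(-87, 2) = 7569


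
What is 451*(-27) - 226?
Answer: -12403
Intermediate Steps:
451*(-27) - 226 = -12177 - 226 = -12403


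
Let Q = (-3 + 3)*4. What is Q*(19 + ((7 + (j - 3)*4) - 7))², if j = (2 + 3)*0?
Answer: 0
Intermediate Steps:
j = 0 (j = 5*0 = 0)
Q = 0 (Q = 0*4 = 0)
Q*(19 + ((7 + (j - 3)*4) - 7))² = 0*(19 + ((7 + (0 - 3)*4) - 7))² = 0*(19 + ((7 - 3*4) - 7))² = 0*(19 + ((7 - 12) - 7))² = 0*(19 + (-5 - 7))² = 0*(19 - 12)² = 0*7² = 0*49 = 0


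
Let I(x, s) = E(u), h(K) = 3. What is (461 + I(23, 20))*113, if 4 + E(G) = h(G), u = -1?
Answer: 51980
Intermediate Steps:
E(G) = -1 (E(G) = -4 + 3 = -1)
I(x, s) = -1
(461 + I(23, 20))*113 = (461 - 1)*113 = 460*113 = 51980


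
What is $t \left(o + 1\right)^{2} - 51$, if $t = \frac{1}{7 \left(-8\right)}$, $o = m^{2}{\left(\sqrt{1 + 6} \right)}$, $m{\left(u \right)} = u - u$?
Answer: $- \frac{2857}{56} \approx -51.018$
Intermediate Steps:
$m{\left(u \right)} = 0$
$o = 0$ ($o = 0^{2} = 0$)
$t = - \frac{1}{56}$ ($t = \frac{1}{-56} = - \frac{1}{56} \approx -0.017857$)
$t \left(o + 1\right)^{2} - 51 = - \frac{\left(0 + 1\right)^{2}}{56} - 51 = - \frac{1^{2}}{56} - 51 = \left(- \frac{1}{56}\right) 1 - 51 = - \frac{1}{56} - 51 = - \frac{2857}{56}$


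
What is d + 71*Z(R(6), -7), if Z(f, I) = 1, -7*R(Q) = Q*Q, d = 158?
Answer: 229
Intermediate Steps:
R(Q) = -Q**2/7 (R(Q) = -Q*Q/7 = -Q**2/7)
d + 71*Z(R(6), -7) = 158 + 71*1 = 158 + 71 = 229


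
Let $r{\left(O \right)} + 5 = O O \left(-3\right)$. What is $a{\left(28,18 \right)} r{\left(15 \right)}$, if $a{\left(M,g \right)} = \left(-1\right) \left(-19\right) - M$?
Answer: $6120$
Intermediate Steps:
$a{\left(M,g \right)} = 19 - M$
$r{\left(O \right)} = -5 - 3 O^{2}$ ($r{\left(O \right)} = -5 + O O \left(-3\right) = -5 + O^{2} \left(-3\right) = -5 - 3 O^{2}$)
$a{\left(28,18 \right)} r{\left(15 \right)} = \left(19 - 28\right) \left(-5 - 3 \cdot 15^{2}\right) = \left(19 - 28\right) \left(-5 - 675\right) = - 9 \left(-5 - 675\right) = \left(-9\right) \left(-680\right) = 6120$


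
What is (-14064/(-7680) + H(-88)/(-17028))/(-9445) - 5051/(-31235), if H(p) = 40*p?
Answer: 590011395703/3653460496800 ≈ 0.16149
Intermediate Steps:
(-14064/(-7680) + H(-88)/(-17028))/(-9445) - 5051/(-31235) = (-14064/(-7680) + (40*(-88))/(-17028))/(-9445) - 5051/(-31235) = (-14064*(-1/7680) - 3520*(-1/17028))*(-1/9445) - 5051*(-1/31235) = (293/160 + 80/387)*(-1/9445) + 5051/31235 = (126191/61920)*(-1/9445) + 5051/31235 = -126191/584834400 + 5051/31235 = 590011395703/3653460496800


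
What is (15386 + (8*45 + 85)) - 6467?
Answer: 9364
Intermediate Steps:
(15386 + (8*45 + 85)) - 6467 = (15386 + (360 + 85)) - 6467 = (15386 + 445) - 6467 = 15831 - 6467 = 9364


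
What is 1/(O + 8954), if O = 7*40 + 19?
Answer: 1/9253 ≈ 0.00010807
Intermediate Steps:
O = 299 (O = 280 + 19 = 299)
1/(O + 8954) = 1/(299 + 8954) = 1/9253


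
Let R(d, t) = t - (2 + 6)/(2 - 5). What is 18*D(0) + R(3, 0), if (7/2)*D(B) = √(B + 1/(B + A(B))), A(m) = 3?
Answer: 8/3 + 12*√3/7 ≈ 5.6359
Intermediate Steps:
R(d, t) = 8/3 + t (R(d, t) = t - 8/(-3) = t - 8*(-1)/3 = t - 1*(-8/3) = t + 8/3 = 8/3 + t)
D(B) = 2*√(B + 1/(3 + B))/7 (D(B) = 2*√(B + 1/(B + 3))/7 = 2*√(B + 1/(3 + B))/7)
18*D(0) + R(3, 0) = 18*(2*√((1 + 0*(3 + 0))/(3 + 0))/7) + (8/3 + 0) = 18*(2*√((1 + 0*3)/3)/7) + 8/3 = 18*(2*√((1 + 0)/3)/7) + 8/3 = 18*(2*√((⅓)*1)/7) + 8/3 = 18*(2*√(⅓)/7) + 8/3 = 18*(2*(√3/3)/7) + 8/3 = 18*(2*√3/21) + 8/3 = 12*√3/7 + 8/3 = 8/3 + 12*√3/7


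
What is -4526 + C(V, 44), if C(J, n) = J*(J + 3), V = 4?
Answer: -4498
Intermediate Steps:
C(J, n) = J*(3 + J)
-4526 + C(V, 44) = -4526 + 4*(3 + 4) = -4526 + 4*7 = -4526 + 28 = -4498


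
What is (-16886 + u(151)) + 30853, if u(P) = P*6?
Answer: 14873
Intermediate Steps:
u(P) = 6*P
(-16886 + u(151)) + 30853 = (-16886 + 6*151) + 30853 = (-16886 + 906) + 30853 = -15980 + 30853 = 14873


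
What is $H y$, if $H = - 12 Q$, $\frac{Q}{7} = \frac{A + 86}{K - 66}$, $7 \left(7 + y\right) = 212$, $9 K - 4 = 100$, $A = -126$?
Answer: $- \frac{70416}{49} \approx -1437.1$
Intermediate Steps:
$K = \frac{104}{9}$ ($K = \frac{4}{9} + \frac{1}{9} \cdot 100 = \frac{4}{9} + \frac{100}{9} = \frac{104}{9} \approx 11.556$)
$y = \frac{163}{7}$ ($y = -7 + \frac{1}{7} \cdot 212 = -7 + \frac{212}{7} = \frac{163}{7} \approx 23.286$)
$Q = \frac{36}{7}$ ($Q = 7 \frac{-126 + 86}{\frac{104}{9} - 66} = 7 \left(- \frac{40}{- \frac{490}{9}}\right) = 7 \left(\left(-40\right) \left(- \frac{9}{490}\right)\right) = 7 \cdot \frac{36}{49} = \frac{36}{7} \approx 5.1429$)
$H = - \frac{432}{7}$ ($H = \left(-12\right) \frac{36}{7} = - \frac{432}{7} \approx -61.714$)
$H y = \left(- \frac{432}{7}\right) \frac{163}{7} = - \frac{70416}{49}$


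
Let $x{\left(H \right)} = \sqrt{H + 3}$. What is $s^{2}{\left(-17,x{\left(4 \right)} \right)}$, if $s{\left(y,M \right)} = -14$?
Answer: $196$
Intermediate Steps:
$x{\left(H \right)} = \sqrt{3 + H}$
$s^{2}{\left(-17,x{\left(4 \right)} \right)} = \left(-14\right)^{2} = 196$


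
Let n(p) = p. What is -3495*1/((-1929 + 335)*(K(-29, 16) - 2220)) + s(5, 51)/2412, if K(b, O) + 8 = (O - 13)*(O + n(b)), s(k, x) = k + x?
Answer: 48482887/2178999594 ≈ 0.022250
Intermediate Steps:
K(b, O) = -8 + (-13 + O)*(O + b) (K(b, O) = -8 + (O - 13)*(O + b) = -8 + (-13 + O)*(O + b))
-3495*1/((-1929 + 335)*(K(-29, 16) - 2220)) + s(5, 51)/2412 = -3495*1/((-1929 + 335)*((-8 + 16² - 13*16 - 13*(-29) + 16*(-29)) - 2220)) + (5 + 51)/2412 = -3495*(-1/(1594*((-8 + 256 - 208 + 377 - 464) - 2220))) + 56*(1/2412) = -3495*(-1/(1594*(-47 - 2220))) + 14/603 = -3495/((-2267*(-1594))) + 14/603 = -3495/3613598 + 14/603 = 48482887/2178999594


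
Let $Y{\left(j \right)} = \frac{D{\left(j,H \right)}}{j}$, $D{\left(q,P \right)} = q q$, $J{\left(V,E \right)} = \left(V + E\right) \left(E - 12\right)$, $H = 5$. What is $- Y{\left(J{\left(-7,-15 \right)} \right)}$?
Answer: $-594$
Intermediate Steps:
$J{\left(V,E \right)} = \left(-12 + E\right) \left(E + V\right)$ ($J{\left(V,E \right)} = \left(E + V\right) \left(-12 + E\right) = \left(-12 + E\right) \left(E + V\right)$)
$D{\left(q,P \right)} = q^{2}$
$Y{\left(j \right)} = j$ ($Y{\left(j \right)} = \frac{j^{2}}{j} = j$)
$- Y{\left(J{\left(-7,-15 \right)} \right)} = - (\left(-15\right)^{2} - -180 - -84 - -105) = - (225 + 180 + 84 + 105) = \left(-1\right) 594 = -594$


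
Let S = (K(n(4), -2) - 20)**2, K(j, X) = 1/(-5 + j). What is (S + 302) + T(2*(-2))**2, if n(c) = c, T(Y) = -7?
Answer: 792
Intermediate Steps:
S = 441 (S = (1/(-5 + 4) - 20)**2 = (1/(-1) - 20)**2 = (-1 - 20)**2 = (-21)**2 = 441)
(S + 302) + T(2*(-2))**2 = (441 + 302) + (-7)**2 = 743 + 49 = 792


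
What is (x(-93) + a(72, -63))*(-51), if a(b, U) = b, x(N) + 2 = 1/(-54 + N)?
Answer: -174913/49 ≈ -3569.7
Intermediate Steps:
x(N) = -2 + 1/(-54 + N)
(x(-93) + a(72, -63))*(-51) = ((109 - 2*(-93))/(-54 - 93) + 72)*(-51) = ((109 + 186)/(-147) + 72)*(-51) = (-1/147*295 + 72)*(-51) = (-295/147 + 72)*(-51) = (10289/147)*(-51) = -174913/49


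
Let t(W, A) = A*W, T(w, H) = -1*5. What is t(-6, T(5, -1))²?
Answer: 900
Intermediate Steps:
T(w, H) = -5
t(-6, T(5, -1))² = (-5*(-6))² = 30² = 900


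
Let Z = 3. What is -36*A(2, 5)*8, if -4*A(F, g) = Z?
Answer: 216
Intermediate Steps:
A(F, g) = -¾ (A(F, g) = -¼*3 = -¾)
-36*A(2, 5)*8 = -36*(-¾)*8 = 27*8 = 216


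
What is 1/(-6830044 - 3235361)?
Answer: -1/10065405 ≈ -9.9350e-8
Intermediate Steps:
1/(-6830044 - 3235361) = 1/(-10065405) = -1/10065405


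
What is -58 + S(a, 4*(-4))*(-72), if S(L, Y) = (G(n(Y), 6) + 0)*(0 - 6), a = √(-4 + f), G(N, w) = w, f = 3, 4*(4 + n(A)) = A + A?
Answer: 2534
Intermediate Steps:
n(A) = -4 + A/2 (n(A) = -4 + (A + A)/4 = -4 + (2*A)/4 = -4 + A/2)
a = I (a = √(-4 + 3) = √(-1) = I ≈ 1.0*I)
S(L, Y) = -36 (S(L, Y) = (6 + 0)*(0 - 6) = 6*(-6) = -36)
-58 + S(a, 4*(-4))*(-72) = -58 - 36*(-72) = -58 + 2592 = 2534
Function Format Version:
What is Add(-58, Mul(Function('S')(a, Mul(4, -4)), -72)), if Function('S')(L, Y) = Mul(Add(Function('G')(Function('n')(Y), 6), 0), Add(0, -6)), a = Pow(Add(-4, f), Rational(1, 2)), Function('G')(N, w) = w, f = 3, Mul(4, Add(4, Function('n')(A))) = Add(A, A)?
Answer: 2534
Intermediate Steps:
Function('n')(A) = Add(-4, Mul(Rational(1, 2), A)) (Function('n')(A) = Add(-4, Mul(Rational(1, 4), Add(A, A))) = Add(-4, Mul(Rational(1, 4), Mul(2, A))) = Add(-4, Mul(Rational(1, 2), A)))
a = I (a = Pow(Add(-4, 3), Rational(1, 2)) = Pow(-1, Rational(1, 2)) = I ≈ Mul(1.0000, I))
Function('S')(L, Y) = -36 (Function('S')(L, Y) = Mul(Add(6, 0), Add(0, -6)) = Mul(6, -6) = -36)
Add(-58, Mul(Function('S')(a, Mul(4, -4)), -72)) = Add(-58, Mul(-36, -72)) = Add(-58, 2592) = 2534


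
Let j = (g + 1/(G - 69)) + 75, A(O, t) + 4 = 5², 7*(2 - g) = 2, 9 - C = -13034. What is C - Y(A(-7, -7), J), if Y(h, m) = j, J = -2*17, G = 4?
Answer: 5899667/455 ≈ 12966.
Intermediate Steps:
C = 13043 (C = 9 - 1*(-13034) = 9 + 13034 = 13043)
g = 12/7 (g = 2 - ⅐*2 = 2 - 2/7 = 12/7 ≈ 1.7143)
A(O, t) = 21 (A(O, t) = -4 + 5² = -4 + 25 = 21)
j = 34898/455 (j = (12/7 + 1/(4 - 69)) + 75 = (12/7 + 1/(-65)) + 75 = (12/7 - 1/65) + 75 = 773/455 + 75 = 34898/455 ≈ 76.699)
J = -34
Y(h, m) = 34898/455
C - Y(A(-7, -7), J) = 13043 - 1*34898/455 = 13043 - 34898/455 = 5899667/455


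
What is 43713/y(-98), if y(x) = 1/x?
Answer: -4283874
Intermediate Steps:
43713/y(-98) = 43713/(1/(-98)) = 43713/(-1/98) = 43713*(-98) = -4283874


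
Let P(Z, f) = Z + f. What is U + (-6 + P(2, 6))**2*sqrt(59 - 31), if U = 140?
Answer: 140 + 8*sqrt(7) ≈ 161.17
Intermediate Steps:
U + (-6 + P(2, 6))**2*sqrt(59 - 31) = 140 + (-6 + (2 + 6))**2*sqrt(59 - 31) = 140 + (-6 + 8)**2*sqrt(28) = 140 + 2**2*(2*sqrt(7)) = 140 + 4*(2*sqrt(7)) = 140 + 8*sqrt(7)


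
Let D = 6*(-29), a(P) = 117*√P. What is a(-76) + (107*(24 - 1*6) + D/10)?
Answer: 9543/5 + 234*I*√19 ≈ 1908.6 + 1020.0*I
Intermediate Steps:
D = -174
a(-76) + (107*(24 - 1*6) + D/10) = 117*√(-76) + (107*(24 - 1*6) - 174/10) = 117*(2*I*√19) + (107*(24 - 6) - 174*⅒) = 234*I*√19 + (107*18 - 87/5) = 234*I*√19 + (1926 - 87/5) = 234*I*√19 + 9543/5 = 9543/5 + 234*I*√19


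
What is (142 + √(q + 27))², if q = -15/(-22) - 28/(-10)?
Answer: (15620 + √368830)²/12100 ≈ 21762.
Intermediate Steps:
q = 383/110 (q = -15*(-1/22) - 28*(-⅒) = 15/22 + 14/5 = 383/110 ≈ 3.4818)
(142 + √(q + 27))² = (142 + √(383/110 + 27))² = (142 + √(3353/110))² = (142 + √368830/110)²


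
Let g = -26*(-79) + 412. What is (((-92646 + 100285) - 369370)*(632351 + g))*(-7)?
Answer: 1607430917589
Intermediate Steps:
g = 2466 (g = 2054 + 412 = 2466)
(((-92646 + 100285) - 369370)*(632351 + g))*(-7) = (((-92646 + 100285) - 369370)*(632351 + 2466))*(-7) = ((7639 - 369370)*634817)*(-7) = -361731*634817*(-7) = -229632988227*(-7) = 1607430917589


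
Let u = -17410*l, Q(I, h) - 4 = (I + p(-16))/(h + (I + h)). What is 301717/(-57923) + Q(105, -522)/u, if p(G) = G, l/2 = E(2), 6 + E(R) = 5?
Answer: -9864720594019/1893849249540 ≈ -5.2088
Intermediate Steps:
E(R) = -1 (E(R) = -6 + 5 = -1)
l = -2 (l = 2*(-1) = -2)
Q(I, h) = 4 + (-16 + I)/(I + 2*h) (Q(I, h) = 4 + (I - 16)/(h + (I + h)) = 4 + (-16 + I)/(I + 2*h))
u = 34820 (u = -17410*(-2) = 34820)
301717/(-57923) + Q(105, -522)/u = 301717/(-57923) + ((-16 + 5*105 + 8*(-522))/(105 + 2*(-522)))/34820 = 301717*(-1/57923) + ((-16 + 525 - 4176)/(105 - 1044))*(1/34820) = -301717/57923 + (-3667/(-939))*(1/34820) = -301717/57923 - 1/939*(-3667)*(1/34820) = -301717/57923 + (3667/939)*(1/34820) = -301717/57923 + 3667/32695980 = -9864720594019/1893849249540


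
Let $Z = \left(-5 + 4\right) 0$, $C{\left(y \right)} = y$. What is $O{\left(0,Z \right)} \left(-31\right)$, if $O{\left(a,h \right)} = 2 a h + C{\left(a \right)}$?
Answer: $0$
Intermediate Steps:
$Z = 0$ ($Z = \left(-1\right) 0 = 0$)
$O{\left(a,h \right)} = a + 2 a h$ ($O{\left(a,h \right)} = 2 a h + a = a + 2 a h$)
$O{\left(0,Z \right)} \left(-31\right) = 0 \left(1 + 2 \cdot 0\right) \left(-31\right) = 0 \left(1 + 0\right) \left(-31\right) = 0 \cdot 1 \left(-31\right) = 0 \left(-31\right) = 0$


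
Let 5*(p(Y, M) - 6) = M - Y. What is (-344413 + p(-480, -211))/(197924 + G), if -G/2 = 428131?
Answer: 286961/548615 ≈ 0.52306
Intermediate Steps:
G = -856262 (G = -2*428131 = -856262)
p(Y, M) = 6 - Y/5 + M/5 (p(Y, M) = 6 + (M - Y)/5 = 6 + (-Y/5 + M/5) = 6 - Y/5 + M/5)
(-344413 + p(-480, -211))/(197924 + G) = (-344413 + (6 - ⅕*(-480) + (⅕)*(-211)))/(197924 - 856262) = (-344413 + (6 + 96 - 211/5))/(-658338) = (-344413 + 299/5)*(-1/658338) = -1721766/5*(-1/658338) = 286961/548615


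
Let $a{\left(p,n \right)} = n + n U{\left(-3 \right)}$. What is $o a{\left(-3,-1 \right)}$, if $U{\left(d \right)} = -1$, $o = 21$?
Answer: $0$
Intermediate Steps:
$a{\left(p,n \right)} = 0$ ($a{\left(p,n \right)} = n + n \left(-1\right) = n - n = 0$)
$o a{\left(-3,-1 \right)} = 21 \cdot 0 = 0$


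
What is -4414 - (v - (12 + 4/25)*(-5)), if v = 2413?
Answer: -34439/5 ≈ -6887.8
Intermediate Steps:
-4414 - (v - (12 + 4/25)*(-5)) = -4414 - (2413 - (12 + 4/25)*(-5)) = -4414 - (2413 - 304*(-5)/25) = -4414 - (2413 - 1*(-304/5)) = -4414 - (2413 + 304/5) = -4414 - 1*12369/5 = -4414 - 12369/5 = -34439/5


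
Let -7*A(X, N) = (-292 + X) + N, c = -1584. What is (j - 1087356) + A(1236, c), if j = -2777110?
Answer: -27050622/7 ≈ -3.8644e+6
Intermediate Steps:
A(X, N) = 292/7 - N/7 - X/7 (A(X, N) = -((-292 + X) + N)/7 = -(-292 + N + X)/7 = 292/7 - N/7 - X/7)
(j - 1087356) + A(1236, c) = (-2777110 - 1087356) + (292/7 - 1/7*(-1584) - 1/7*1236) = -3864466 + (292/7 + 1584/7 - 1236/7) = -3864466 + 640/7 = -27050622/7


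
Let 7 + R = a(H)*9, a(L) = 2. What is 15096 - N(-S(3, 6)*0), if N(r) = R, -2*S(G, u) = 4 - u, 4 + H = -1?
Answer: 15085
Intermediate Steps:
H = -5 (H = -4 - 1 = -5)
S(G, u) = -2 + u/2 (S(G, u) = -(4 - u)/2 = -2 + u/2)
R = 11 (R = -7 + 2*9 = -7 + 18 = 11)
N(r) = 11
15096 - N(-S(3, 6)*0) = 15096 - 1*11 = 15096 - 11 = 15085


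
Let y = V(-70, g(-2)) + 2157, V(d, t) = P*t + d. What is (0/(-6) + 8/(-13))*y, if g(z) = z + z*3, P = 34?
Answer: -14520/13 ≈ -1116.9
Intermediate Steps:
g(z) = 4*z (g(z) = z + 3*z = 4*z)
V(d, t) = d + 34*t (V(d, t) = 34*t + d = d + 34*t)
y = 1815 (y = (-70 + 34*(4*(-2))) + 2157 = (-70 + 34*(-8)) + 2157 = (-70 - 272) + 2157 = -342 + 2157 = 1815)
(0/(-6) + 8/(-13))*y = (0/(-6) + 8/(-13))*1815 = (0*(-⅙) + 8*(-1/13))*1815 = (0 - 8/13)*1815 = -8/13*1815 = -14520/13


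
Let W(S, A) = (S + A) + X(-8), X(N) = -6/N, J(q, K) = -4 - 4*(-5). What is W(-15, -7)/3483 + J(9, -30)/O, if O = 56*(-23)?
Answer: -41549/2243052 ≈ -0.018523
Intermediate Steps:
J(q, K) = 16 (J(q, K) = -4 + 20 = 16)
W(S, A) = 3/4 + A + S (W(S, A) = (S + A) - 6/(-8) = (A + S) - 6*(-1/8) = (A + S) + 3/4 = 3/4 + A + S)
O = -1288
W(-15, -7)/3483 + J(9, -30)/O = (3/4 - 7 - 15)/3483 + 16/(-1288) = -85/4*1/3483 + 16*(-1/1288) = -85/13932 - 2/161 = -41549/2243052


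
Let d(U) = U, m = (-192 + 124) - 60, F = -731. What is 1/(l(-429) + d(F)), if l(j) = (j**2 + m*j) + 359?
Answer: 1/238581 ≈ 4.1914e-6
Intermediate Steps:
m = -128 (m = -68 - 60 = -128)
l(j) = 359 + j**2 - 128*j (l(j) = (j**2 - 128*j) + 359 = 359 + j**2 - 128*j)
1/(l(-429) + d(F)) = 1/((359 + (-429)**2 - 128*(-429)) - 731) = 1/((359 + 184041 + 54912) - 731) = 1/(239312 - 731) = 1/238581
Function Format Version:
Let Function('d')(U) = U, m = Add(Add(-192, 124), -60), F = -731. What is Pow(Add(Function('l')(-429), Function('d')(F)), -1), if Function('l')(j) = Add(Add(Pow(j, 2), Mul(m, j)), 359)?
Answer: Rational(1, 238581) ≈ 4.1914e-6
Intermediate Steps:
m = -128 (m = Add(-68, -60) = -128)
Function('l')(j) = Add(359, Pow(j, 2), Mul(-128, j)) (Function('l')(j) = Add(Add(Pow(j, 2), Mul(-128, j)), 359) = Add(359, Pow(j, 2), Mul(-128, j)))
Pow(Add(Function('l')(-429), Function('d')(F)), -1) = Pow(Add(Add(359, Pow(-429, 2), Mul(-128, -429)), -731), -1) = Pow(Add(Add(359, 184041, 54912), -731), -1) = Pow(Add(239312, -731), -1) = Pow(238581, -1) = Rational(1, 238581)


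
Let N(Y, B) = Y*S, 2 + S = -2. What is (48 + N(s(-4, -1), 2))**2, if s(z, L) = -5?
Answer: 4624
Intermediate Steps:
S = -4 (S = -2 - 2 = -4)
N(Y, B) = -4*Y (N(Y, B) = Y*(-4) = -4*Y)
(48 + N(s(-4, -1), 2))**2 = (48 - 4*(-5))**2 = (48 + 20)**2 = 68**2 = 4624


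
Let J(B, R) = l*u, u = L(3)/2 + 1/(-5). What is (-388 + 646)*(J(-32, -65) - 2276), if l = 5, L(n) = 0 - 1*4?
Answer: -590046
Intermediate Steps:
L(n) = -4 (L(n) = 0 - 4 = -4)
u = -11/5 (u = -4/2 + 1/(-5) = -4*1/2 + 1*(-1/5) = -2 - 1/5 = -11/5 ≈ -2.2000)
J(B, R) = -11 (J(B, R) = 5*(-11/5) = -11)
(-388 + 646)*(J(-32, -65) - 2276) = (-388 + 646)*(-11 - 2276) = 258*(-2287) = -590046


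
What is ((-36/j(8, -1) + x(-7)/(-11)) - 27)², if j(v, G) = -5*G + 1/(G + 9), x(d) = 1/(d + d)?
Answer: 46134314521/39866596 ≈ 1157.2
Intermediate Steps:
x(d) = 1/(2*d)
j(v, G) = 1/(9 + G) - 5*G (j(v, G) = -5*G + 1/(9 + G) = 1/(9 + G) - 5*G)
((-36/j(8, -1) + x(-7)/(-11)) - 27)² = ((-36*(9 - 1)/(1 - 45*(-1) - 5*(-1)²) + ((½)/(-7))/(-11)) - 27)² = ((-36*8/(1 + 45 - 5*1) + ((½)*(-⅐))*(-1/11)) - 27)² = ((-36*8/(1 + 45 - 5) - 1/14*(-1/11)) - 27)² = ((-36/((⅛)*41) + 1/154) - 27)² = ((-36/41/8 + 1/154) - 27)² = ((-36*8/41 + 1/154) - 27)² = ((-288/41 + 1/154) - 27)² = (-44311/6314 - 27)² = (-214789/6314)² = 46134314521/39866596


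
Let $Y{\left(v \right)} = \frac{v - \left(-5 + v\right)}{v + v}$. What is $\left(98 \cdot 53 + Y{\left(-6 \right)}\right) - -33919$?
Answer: $\frac{469351}{12} \approx 39113.0$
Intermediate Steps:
$Y{\left(v \right)} = \frac{5}{2 v}$
$\left(98 \cdot 53 + Y{\left(-6 \right)}\right) - -33919 = \left(98 \cdot 53 + \frac{5}{2 \left(-6\right)}\right) - -33919 = \left(5194 + \frac{5}{2} \left(- \frac{1}{6}\right)\right) + 33919 = \left(5194 - \frac{5}{12}\right) + 33919 = \frac{62323}{12} + 33919 = \frac{469351}{12}$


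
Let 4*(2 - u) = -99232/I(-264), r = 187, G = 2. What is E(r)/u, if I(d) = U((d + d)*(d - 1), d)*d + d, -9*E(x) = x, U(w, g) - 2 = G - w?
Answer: -287805155/27712473 ≈ -10.385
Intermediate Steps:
U(w, g) = 4 - w (U(w, g) = 2 + (2 - w) = 4 - w)
E(x) = -x/9
I(d) = d + d*(4 - 2*d*(-1 + d)) (I(d) = (4 - (d + d)*(d - 1))*d + d = (4 - 2*d*(-1 + d))*d + d = d*(4 - 2*d*(-1 + d)) + d = d + d*(4 - 2*d*(-1 + d)))
u = 9237491/4617195 (u = 2 - (-24808)/((-1*(-264)*(-5 + 2*(-264)*(-1 - 264)))) = 2 - (-24808)/((-1*(-264)*(-5 + 2*(-264)*(-265)))) = 2 - (-24808)/((-1*(-264)*(-5 + 139920))) = 2 - (-24808)/((-1*(-264)*139915)) = 2 - (-24808)/36937560 = 2 - ¼*(-12404/4617195) = 2 + 3101/4617195 = 9237491/4617195 ≈ 2.0007)
E(r)/u = (-⅑*187)/(9237491/4617195) = -187/9*4617195/9237491 = -287805155/27712473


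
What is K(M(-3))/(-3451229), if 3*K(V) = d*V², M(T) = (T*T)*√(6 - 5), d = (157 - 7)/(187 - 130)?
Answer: -1350/65573351 ≈ -2.0588e-5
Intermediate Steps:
d = 50/19 (d = 150/57 = 150*(1/57) = 50/19 ≈ 2.6316)
M(T) = T² (M(T) = T²*√1 = T²*1 = T²)
K(V) = 50*V²/57 (K(V) = (50*V²/19)/3 = 50*V²/57)
K(M(-3))/(-3451229) = (50*((-3)²)²/57)/(-3451229) = ((50/57)*9²)*(-1/3451229) = ((50/57)*81)*(-1/3451229) = (1350/19)*(-1/3451229) = -1350/65573351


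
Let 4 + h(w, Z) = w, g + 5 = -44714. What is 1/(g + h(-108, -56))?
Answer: -1/44831 ≈ -2.2306e-5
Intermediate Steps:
g = -44719 (g = -5 - 44714 = -44719)
h(w, Z) = -4 + w
1/(g + h(-108, -56)) = 1/(-44719 + (-4 - 108)) = 1/(-44719 - 112) = 1/(-44831) = -1/44831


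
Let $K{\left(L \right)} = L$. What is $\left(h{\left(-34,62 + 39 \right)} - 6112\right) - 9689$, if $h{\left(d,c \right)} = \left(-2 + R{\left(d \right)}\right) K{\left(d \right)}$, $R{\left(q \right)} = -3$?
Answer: $-15631$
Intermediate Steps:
$h{\left(d,c \right)} = - 5 d$ ($h{\left(d,c \right)} = \left(-2 - 3\right) d = - 5 d$)
$\left(h{\left(-34,62 + 39 \right)} - 6112\right) - 9689 = \left(\left(-5\right) \left(-34\right) - 6112\right) - 9689 = \left(170 - 6112\right) - 9689 = -5942 - 9689 = -15631$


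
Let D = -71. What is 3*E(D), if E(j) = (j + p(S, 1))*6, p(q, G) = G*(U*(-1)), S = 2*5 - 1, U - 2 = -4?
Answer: -1242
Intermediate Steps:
U = -2 (U = 2 - 4 = -2)
S = 9 (S = 10 - 1 = 9)
p(q, G) = 2*G (p(q, G) = G*(-2*(-1)) = G*2 = 2*G)
E(j) = 12 + 6*j (E(j) = (j + 2*1)*6 = (j + 2)*6 = (2 + j)*6 = 12 + 6*j)
3*E(D) = 3*(12 + 6*(-71)) = 3*(12 - 426) = 3*(-414) = -1242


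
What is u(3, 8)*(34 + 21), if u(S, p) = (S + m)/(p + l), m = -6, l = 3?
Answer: -15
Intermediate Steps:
u(S, p) = (-6 + S)/(3 + p) (u(S, p) = (S - 6)/(p + 3) = (-6 + S)/(3 + p))
u(3, 8)*(34 + 21) = ((-6 + 3)/(3 + 8))*(34 + 21) = (-3/11)*55 = ((1/11)*(-3))*55 = -3/11*55 = -15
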